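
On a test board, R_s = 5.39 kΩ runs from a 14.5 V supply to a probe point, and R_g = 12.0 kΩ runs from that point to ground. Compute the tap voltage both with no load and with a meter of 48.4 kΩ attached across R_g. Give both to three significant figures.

Open-circuit: V = 14.5 × 12.0/(5.39 + 12.0) = 10.0 V.
With the load, R_g becomes R_g‖R_L = 9.616 kΩ, so V = 14.5 × 9.616/15.01 = 9.29 V.

Unloaded: 10.0 V; loaded: 9.29 V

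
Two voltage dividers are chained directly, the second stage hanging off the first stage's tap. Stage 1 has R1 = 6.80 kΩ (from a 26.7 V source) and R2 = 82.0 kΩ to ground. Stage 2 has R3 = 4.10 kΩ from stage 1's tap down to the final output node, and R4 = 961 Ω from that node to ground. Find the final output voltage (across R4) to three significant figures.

V_out ≈ 2.09 V

Stage 2 presents R3+R4 = 5061 Ω as a load on stage 1's tap.
Stage 1's lower leg becomes R2‖(R3+R4) = 4767 Ω, so V_mid = 26.7 × 4767/11570 = 11.00 V.
Stage 2 is itself unloaded: V_out = V_mid × R4/(R3+R4) = 11.00 × 961/5061 = 2.09 V.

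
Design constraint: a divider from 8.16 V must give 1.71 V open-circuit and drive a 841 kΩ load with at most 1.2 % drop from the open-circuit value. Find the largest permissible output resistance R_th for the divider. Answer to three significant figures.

Loading drop = R_th/(R_th + R_L) ≤ 0.0120, so R_th ≤ R_L · ε/(1−ε) = 841 kΩ × 0.0120/0.9880 = 10.2 kΩ.
(Any R1, R2 with R2/(R1+R2) = 0.210 and R1‖R2 ≤ 10.2 kΩ will meet the spec.)

R_th ≤ 10.2 kΩ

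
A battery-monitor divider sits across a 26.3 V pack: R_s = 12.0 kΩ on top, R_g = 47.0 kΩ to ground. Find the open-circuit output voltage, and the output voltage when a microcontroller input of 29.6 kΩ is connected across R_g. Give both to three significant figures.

Unloaded: 21.0 V; loaded: 15.8 V

Open-circuit: V = 26.3 × 47.0/(12.0 + 47.0) = 21.0 V.
With the load, R_g becomes R_g‖R_L = 18.16 kΩ, so V = 26.3 × 18.16/30.16 = 15.8 V.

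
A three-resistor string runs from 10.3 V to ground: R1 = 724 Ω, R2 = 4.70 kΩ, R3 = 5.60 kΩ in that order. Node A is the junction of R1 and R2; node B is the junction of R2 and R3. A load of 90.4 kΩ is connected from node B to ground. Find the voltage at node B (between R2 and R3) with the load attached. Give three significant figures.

V ≈ 5.08 V

At node B, R3 is in parallel with the load: R3‖R_L = 5273 Ω.
Below node A the resistance is R2 + (R3‖R_L) = 9973 Ω, so V_A = 10.3 × 9973/10700 = 9.603 V.
Then V_B = V_A × (R3‖R_L)/(R2 + R3‖R_L) = 9.603 × 5273/9973 = 5.08 V.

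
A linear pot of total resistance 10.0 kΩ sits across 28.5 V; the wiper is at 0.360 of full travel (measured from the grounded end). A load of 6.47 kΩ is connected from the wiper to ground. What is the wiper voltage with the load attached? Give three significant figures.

The wiper splits the pot into (1−α)R = 6.400 kΩ above and αR = 3.600 kΩ below.
Lower section ‖ load = 2.313 kΩ.
V_wiper = 28.5 × 2.313/(6.400 + 2.313) = 7.57 V.

V ≈ 7.57 V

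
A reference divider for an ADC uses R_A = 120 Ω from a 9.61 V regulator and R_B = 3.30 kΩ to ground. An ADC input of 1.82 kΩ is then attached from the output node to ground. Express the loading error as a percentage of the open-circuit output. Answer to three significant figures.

5.98 %

The divider's output (Thévenin) resistance is R_A‖R_B = 115.8 Ω.
Fractional drop under load = R_th/(R_th + R_L) = 115.8 / (115.8 + 1820) = 0.05982.
So the output falls by 5.98 %.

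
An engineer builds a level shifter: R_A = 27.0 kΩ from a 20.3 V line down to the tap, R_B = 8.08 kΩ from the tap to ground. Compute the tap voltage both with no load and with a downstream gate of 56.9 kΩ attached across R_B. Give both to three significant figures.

Unloaded: 4.68 V; loaded: 4.22 V

Open-circuit: V = 20.3 × 8.08/(27.0 + 8.08) = 4.68 V.
With the load, R_B becomes R_B‖R_L = 7.075 kΩ, so V = 20.3 × 7.075/34.08 = 4.22 V.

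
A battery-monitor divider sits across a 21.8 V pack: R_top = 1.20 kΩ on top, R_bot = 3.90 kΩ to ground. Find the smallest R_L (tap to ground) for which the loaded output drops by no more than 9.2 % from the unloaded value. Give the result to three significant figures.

R_L(min) ≈ 9.06 kΩ

Output resistance R_th = R_top‖R_bot = (1200 × 3900)/5100 = 917.6 Ω.
The fractional drop is R_th/(R_th + R_L); requiring this ≤ 0.0920 gives R_L ≥ R_th(1/0.0920 − 1) = 917.6 × 9.870 = 9.06 kΩ.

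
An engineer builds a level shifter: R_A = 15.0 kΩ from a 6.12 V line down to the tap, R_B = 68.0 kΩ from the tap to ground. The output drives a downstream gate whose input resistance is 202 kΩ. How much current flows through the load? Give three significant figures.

I_L ≈ 0.0234 mA

R_B‖R_L = 50.87 kΩ; V_out = 6.12 × 50.87/65.87 = 4.726 V.
I_L = V_out / R_L = 4.726 / 202 kΩ = 0.0234 mA.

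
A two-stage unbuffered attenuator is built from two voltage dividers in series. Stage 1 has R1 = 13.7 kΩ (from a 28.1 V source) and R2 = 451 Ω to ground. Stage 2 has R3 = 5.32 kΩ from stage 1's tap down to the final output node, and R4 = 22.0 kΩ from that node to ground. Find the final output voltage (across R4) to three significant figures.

Stage 2 presents R3+R4 = 27320 Ω as a load on stage 1's tap.
Stage 1's lower leg becomes R2‖(R3+R4) = 443.7 Ω, so V_mid = 28.1 × 443.7/14140 = 0.8815 V.
Stage 2 is itself unloaded: V_out = V_mid × R4/(R3+R4) = 0.8815 × 22000/27320 = 0.710 V.

V_out ≈ 0.710 V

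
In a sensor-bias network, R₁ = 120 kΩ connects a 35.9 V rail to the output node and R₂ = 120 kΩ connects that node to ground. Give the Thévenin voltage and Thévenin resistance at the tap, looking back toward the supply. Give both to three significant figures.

V_th is the open-circuit tap voltage: 35.9 × 120/(120 + 120) = 17.9 V.
With the supply zeroed, R₁ and R₂ appear in parallel from the tap: R_th = R₁‖R₂ = (120 × 120)/240.0 = 60.0 kΩ.

V_th = 17.9 V, R_th = 60.0 kΩ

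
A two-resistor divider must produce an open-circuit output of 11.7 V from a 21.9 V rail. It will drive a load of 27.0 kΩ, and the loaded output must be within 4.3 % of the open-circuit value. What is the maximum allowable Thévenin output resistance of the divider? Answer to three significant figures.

R_th ≤ 1.21 kΩ

Loading drop = R_th/(R_th + R_L) ≤ 0.0430, so R_th ≤ R_L · ε/(1−ε) = 27.0 kΩ × 0.0430/0.9570 = 1.21 kΩ.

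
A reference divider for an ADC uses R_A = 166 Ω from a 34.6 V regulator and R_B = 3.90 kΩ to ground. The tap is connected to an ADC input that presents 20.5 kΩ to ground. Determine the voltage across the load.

V_out ≈ 32.9 V

The load sits in parallel with R_B: R_B‖R_L = (3900 × 20500) / (3900 + 20500) = 3277 Ω.
V_out = 34.6 × 3277 / (166 + 3277) = 34.6 × 3277/3443 = 32.9 V.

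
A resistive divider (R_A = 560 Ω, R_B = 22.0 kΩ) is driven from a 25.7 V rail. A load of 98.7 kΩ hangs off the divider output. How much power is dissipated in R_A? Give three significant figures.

P ≈ 1.07 mW

Total resistance from the source is R_A + (R_B‖R_L) = 18550 Ω, so I = 25.7/18550 Ω = 1.385 mA.
P = I²·R_A = (1.385 mA)² × 560 Ω = 1.07 mW.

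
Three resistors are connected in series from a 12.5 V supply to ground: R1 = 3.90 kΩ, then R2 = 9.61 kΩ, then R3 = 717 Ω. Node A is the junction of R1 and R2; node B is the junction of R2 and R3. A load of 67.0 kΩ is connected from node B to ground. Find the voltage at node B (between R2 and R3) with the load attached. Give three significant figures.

V ≈ 0.624 V

At node B, R3 is in parallel with the load: R3‖R_L = 709.4 Ω.
Below node A the resistance is R2 + (R3‖R_L) = 10320 Ω, so V_A = 12.5 × 10320/14220 = 9.072 V.
Then V_B = V_A × (R3‖R_L)/(R2 + R3‖R_L) = 9.072 × 709.4/10320 = 0.624 V.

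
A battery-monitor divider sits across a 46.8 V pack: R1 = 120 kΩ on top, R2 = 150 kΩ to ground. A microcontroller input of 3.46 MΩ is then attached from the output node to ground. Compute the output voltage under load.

The load sits in parallel with R2: R2‖R_L = (150 × 3460) / (150 + 3460) = 143.8 kΩ.
V_out = 46.8 × 143.8 / (120 + 143.8) = 46.8 × 143.8/263.8 = 25.5 V.

V_out ≈ 25.5 V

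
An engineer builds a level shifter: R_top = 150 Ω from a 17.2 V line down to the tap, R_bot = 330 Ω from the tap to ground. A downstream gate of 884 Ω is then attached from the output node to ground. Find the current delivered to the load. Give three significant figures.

R_bot‖R_L = 240.3 Ω; V_out = 17.2 × 240.3/390.3 = 10.59 V.
I_L = V_out / R_L = 10.59 / 884 Ω = 12.0 mA.

I_L ≈ 12.0 mA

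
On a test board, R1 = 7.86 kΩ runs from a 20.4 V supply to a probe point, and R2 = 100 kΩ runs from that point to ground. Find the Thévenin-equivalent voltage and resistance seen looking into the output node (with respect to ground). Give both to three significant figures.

V_th is the open-circuit tap voltage: 20.4 × 100/(7.86 + 100) = 18.9 V.
With the supply zeroed, R1 and R2 appear in parallel from the tap: R_th = R1‖R2 = (7.86 × 100)/107.9 = 7.29 kΩ.

V_th = 18.9 V, R_th = 7.29 kΩ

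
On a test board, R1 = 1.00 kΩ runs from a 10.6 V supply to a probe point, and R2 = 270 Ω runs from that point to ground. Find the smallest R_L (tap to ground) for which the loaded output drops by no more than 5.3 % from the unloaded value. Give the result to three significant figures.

Output resistance R_th = R1‖R2 = (1000 × 270)/1270 = 212.6 Ω.
The fractional drop is R_th/(R_th + R_L); requiring this ≤ 0.0530 gives R_L ≥ R_th(1/0.0530 − 1) = 212.6 × 17.87 = 3.80 kΩ.

R_L(min) ≈ 3.80 kΩ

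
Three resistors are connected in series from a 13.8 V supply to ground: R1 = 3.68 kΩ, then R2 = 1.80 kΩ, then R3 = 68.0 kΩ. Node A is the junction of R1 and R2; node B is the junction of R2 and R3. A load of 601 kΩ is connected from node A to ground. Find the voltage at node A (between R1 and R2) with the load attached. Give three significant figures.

Below node A the series string R2+R3 = 69.80 kΩ sits in parallel with the 601 kΩ load: 62.54 kΩ.
V_A = 13.8 × 62.54/(3.68 + 62.54) = 13.0 V.

V ≈ 13.0 V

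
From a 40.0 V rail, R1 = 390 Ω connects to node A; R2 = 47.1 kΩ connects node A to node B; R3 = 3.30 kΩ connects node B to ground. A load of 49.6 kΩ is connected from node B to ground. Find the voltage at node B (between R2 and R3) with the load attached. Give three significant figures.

V ≈ 2.45 V

At node B, R3 is in parallel with the load: R3‖R_L = 3094 Ω.
Below node A the resistance is R2 + (R3‖R_L) = 50190 Ω, so V_A = 40.0 × 50190/50580 = 39.69 V.
Then V_B = V_A × (R3‖R_L)/(R2 + R3‖R_L) = 39.69 × 3094/50190 = 2.45 V.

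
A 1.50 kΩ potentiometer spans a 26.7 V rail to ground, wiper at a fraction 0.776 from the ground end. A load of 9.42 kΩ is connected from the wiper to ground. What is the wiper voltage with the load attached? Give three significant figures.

V ≈ 20.2 V

The wiper splits the pot into (1−α)R = 336.0 Ω above and αR = 1164 Ω below.
Lower section ‖ load = 1036 Ω.
V_wiper = 26.7 × 1036/(336.0 + 1036) = 20.2 V.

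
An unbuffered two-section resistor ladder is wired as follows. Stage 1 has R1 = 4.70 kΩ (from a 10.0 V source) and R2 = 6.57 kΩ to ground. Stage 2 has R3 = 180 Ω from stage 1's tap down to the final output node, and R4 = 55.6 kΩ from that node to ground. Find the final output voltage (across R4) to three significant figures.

Stage 2 presents R3+R4 = 55780 Ω as a load on stage 1's tap.
Stage 1's lower leg becomes R2‖(R3+R4) = 5878 Ω, so V_mid = 10.0 × 5878/10580 = 5.557 V.
Stage 2 is itself unloaded: V_out = V_mid × R4/(R3+R4) = 5.557 × 55600/55780 = 5.54 V.

V_out ≈ 5.54 V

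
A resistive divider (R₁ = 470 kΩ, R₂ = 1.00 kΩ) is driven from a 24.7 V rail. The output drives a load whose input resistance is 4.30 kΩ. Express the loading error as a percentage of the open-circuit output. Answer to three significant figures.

18.8 %

Unloaded V = 24.7 × 1.00/471.0 = 0.05244 V.
Loaded: R₂‖R_L = 0.8113 kΩ, giving V = 24.7 × 0.8113/470.8 = 0.04256 V.
Drop = (0.05244 − 0.04256) / 0.05244 = 18.8 %.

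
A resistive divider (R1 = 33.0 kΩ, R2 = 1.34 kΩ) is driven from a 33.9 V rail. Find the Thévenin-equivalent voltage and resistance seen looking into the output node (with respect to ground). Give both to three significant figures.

V_th is the open-circuit tap voltage: 33.9 × 1.34/(33.0 + 1.34) = 1.32 V.
With the supply zeroed, R1 and R2 appear in parallel from the tap: R_th = R1‖R2 = (33.0 × 1.34)/34.34 = 1.29 kΩ.

V_th = 1.32 V, R_th = 1.29 kΩ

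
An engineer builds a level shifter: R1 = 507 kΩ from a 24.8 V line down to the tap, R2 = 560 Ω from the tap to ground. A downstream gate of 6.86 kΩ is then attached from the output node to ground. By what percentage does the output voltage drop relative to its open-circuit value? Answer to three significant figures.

The divider's output (Thévenin) resistance is R1‖R2 = 559.4 Ω.
Fractional drop under load = R_th/(R_th + R_L) = 559.4 / (559.4 + 6860) = 0.07539.
So the output falls by 7.54 %.

7.54 %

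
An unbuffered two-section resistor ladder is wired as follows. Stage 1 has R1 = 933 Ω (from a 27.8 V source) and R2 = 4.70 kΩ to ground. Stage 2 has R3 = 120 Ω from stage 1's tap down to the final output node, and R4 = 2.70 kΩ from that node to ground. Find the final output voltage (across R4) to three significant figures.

V_out ≈ 17.4 V

Stage 2 presents R3+R4 = 2820 Ω as a load on stage 1's tap.
Stage 1's lower leg becomes R2‖(R3+R4) = 1762 Ω, so V_mid = 27.8 × 1762/2696 = 18.18 V.
Stage 2 is itself unloaded: V_out = V_mid × R4/(R3+R4) = 18.18 × 2700/2820 = 17.4 V.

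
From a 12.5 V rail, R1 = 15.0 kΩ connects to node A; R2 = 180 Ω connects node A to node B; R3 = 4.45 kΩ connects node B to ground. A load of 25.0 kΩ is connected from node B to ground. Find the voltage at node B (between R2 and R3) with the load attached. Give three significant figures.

V ≈ 2.49 V

At node B, R3 is in parallel with the load: R3‖R_L = 3778 Ω.
Below node A the resistance is R2 + (R3‖R_L) = 3958 Ω, so V_A = 12.5 × 3958/18960 = 2.610 V.
Then V_B = V_A × (R3‖R_L)/(R2 + R3‖R_L) = 2.610 × 3778/3958 = 2.49 V.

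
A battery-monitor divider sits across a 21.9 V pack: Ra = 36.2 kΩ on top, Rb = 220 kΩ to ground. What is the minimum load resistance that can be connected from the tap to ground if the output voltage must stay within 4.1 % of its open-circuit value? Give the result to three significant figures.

R_L(min) ≈ 727 kΩ

Output resistance R_th = Ra‖Rb = (36.2 × 220)/256.2 = 31.09 kΩ.
The fractional drop is R_th/(R_th + R_L); requiring this ≤ 0.0410 gives R_L ≥ R_th(1/0.0410 − 1) = 31.09 × 23.39 = 727 kΩ.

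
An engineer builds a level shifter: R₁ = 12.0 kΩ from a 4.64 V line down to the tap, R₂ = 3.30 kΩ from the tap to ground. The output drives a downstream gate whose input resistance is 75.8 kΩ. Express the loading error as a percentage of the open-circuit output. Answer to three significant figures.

3.30 %

The divider's output (Thévenin) resistance is R₁‖R₂ = 2.588 kΩ.
Fractional drop under load = R_th/(R_th + R_L) = 2.588 / (2.588 + 75.8) = 0.03302.
So the output falls by 3.30 %.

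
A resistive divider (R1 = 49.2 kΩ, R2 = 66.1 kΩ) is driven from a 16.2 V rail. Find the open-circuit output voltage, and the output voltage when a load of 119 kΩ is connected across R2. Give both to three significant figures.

Unloaded: 9.29 V; loaded: 7.51 V

Open-circuit: V = 16.2 × 66.1/(49.2 + 66.1) = 9.29 V.
With the load, R2 becomes R2‖R_L = 42.50 kΩ, so V = 16.2 × 42.50/91.70 = 7.51 V.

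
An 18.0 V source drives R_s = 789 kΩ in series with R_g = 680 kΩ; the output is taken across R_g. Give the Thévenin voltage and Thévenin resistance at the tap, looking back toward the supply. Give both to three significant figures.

V_th is the open-circuit tap voltage: 18.0 × 680/(789 + 680) = 8.33 V.
With the supply zeroed, R_s and R_g appear in parallel from the tap: R_th = R_s‖R_g = (789 × 680)/1469 = 365 kΩ.

V_th = 8.33 V, R_th = 365 kΩ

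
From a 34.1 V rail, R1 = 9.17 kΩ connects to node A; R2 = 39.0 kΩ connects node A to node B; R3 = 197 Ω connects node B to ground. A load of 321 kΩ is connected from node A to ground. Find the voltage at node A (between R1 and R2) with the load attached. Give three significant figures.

Below node A the series string R2+R3 = 39200 Ω sits in parallel with the 321000 Ω load: 34930 Ω.
V_A = 34.1 × 34930/(9170 + 34930) = 27.0 V.

V ≈ 27.0 V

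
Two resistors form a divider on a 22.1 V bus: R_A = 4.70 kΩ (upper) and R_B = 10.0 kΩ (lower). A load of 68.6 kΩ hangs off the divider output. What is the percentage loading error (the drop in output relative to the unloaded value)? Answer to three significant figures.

The divider's output (Thévenin) resistance is R_A‖R_B = 3.197 kΩ.
Fractional drop under load = R_th/(R_th + R_L) = 3.197 / (3.197 + 68.6) = 0.04453.
So the output falls by 4.45 %.

4.45 %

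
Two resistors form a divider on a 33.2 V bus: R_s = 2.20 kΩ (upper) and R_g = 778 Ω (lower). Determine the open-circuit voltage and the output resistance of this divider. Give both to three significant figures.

V_th is the open-circuit tap voltage: 33.2 × 778/(2200 + 778) = 8.67 V.
With the supply zeroed, R_s and R_g appear in parallel from the tap: R_th = R_s‖R_g = (2200 × 778)/2978 = 575 Ω.

V_th = 8.67 V, R_th = 575 Ω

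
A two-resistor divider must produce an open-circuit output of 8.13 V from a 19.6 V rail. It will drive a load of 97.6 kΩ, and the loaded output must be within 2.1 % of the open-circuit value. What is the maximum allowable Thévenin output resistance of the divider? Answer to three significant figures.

Loading drop = R_th/(R_th + R_L) ≤ 0.0210, so R_th ≤ R_L · ε/(1−ε) = 97.6 kΩ × 0.0210/0.9790 = 2.09 kΩ.
(Any R1, R2 with R2/(R1+R2) = 0.415 and R1‖R2 ≤ 2.09 kΩ will meet the spec.)

R_th ≤ 2.09 kΩ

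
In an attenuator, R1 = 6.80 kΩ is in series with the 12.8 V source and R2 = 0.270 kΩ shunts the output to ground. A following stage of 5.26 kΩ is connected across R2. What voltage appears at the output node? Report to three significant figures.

The load sits in parallel with R2: R2‖R_L = (270 × 5260) / (270 + 5260) = 256.8 Ω.
V_out = 12.8 × 256.8 / (6800 + 256.8) = 12.8 × 256.8/7057 = 0.466 V.

V_out ≈ 0.466 V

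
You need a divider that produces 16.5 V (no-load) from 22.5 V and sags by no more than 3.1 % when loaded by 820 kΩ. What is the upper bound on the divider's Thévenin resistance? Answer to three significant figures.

Loading drop = R_th/(R_th + R_L) ≤ 0.0310, so R_th ≤ R_L · ε/(1−ε) = 820 kΩ × 0.0310/0.9690 = 26.2 kΩ.

R_th ≤ 26.2 kΩ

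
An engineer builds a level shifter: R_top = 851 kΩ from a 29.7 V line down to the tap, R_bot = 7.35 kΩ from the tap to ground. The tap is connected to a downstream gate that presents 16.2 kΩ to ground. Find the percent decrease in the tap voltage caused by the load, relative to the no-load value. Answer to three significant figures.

31.0 %

The divider's output (Thévenin) resistance is R_top‖R_bot = 7.287 kΩ.
Fractional drop under load = R_th/(R_th + R_L) = 7.287 / (7.287 + 16.2) = 0.3103.
So the output falls by 31.0 %.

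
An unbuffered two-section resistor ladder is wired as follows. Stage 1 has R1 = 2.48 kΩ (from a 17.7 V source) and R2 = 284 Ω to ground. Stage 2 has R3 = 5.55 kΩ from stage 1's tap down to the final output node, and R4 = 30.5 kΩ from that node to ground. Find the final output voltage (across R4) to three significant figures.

V_out ≈ 1.53 V

Stage 2 presents R3+R4 = 36050 Ω as a load on stage 1's tap.
Stage 1's lower leg becomes R2‖(R3+R4) = 281.8 Ω, so V_mid = 17.7 × 281.8/2762 = 1.806 V.
Stage 2 is itself unloaded: V_out = V_mid × R4/(R3+R4) = 1.806 × 30500/36050 = 1.53 V.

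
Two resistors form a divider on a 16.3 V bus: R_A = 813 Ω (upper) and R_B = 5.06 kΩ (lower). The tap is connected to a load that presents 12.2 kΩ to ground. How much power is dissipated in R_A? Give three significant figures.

P ≈ 11.2 mW

Total resistance from the source is R_A + (R_B‖R_L) = 4390 Ω, so I = 16.3/4390 Ω = 3.713 mA.
P = I²·R_A = (3.713 mA)² × 813 Ω = 11.2 mW.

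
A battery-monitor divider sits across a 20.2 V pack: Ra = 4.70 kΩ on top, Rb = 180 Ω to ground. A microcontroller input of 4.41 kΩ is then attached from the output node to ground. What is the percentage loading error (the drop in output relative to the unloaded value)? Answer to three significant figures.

3.78 %

The divider's output (Thévenin) resistance is Ra‖Rb = 173.4 Ω.
Fractional drop under load = R_th/(R_th + R_L) = 173.4 / (173.4 + 4410) = 0.03782.
So the output falls by 3.78 %.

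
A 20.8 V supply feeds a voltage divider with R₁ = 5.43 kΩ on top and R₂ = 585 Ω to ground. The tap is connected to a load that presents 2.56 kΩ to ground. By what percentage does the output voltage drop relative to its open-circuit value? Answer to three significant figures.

17.1 %

Unloaded V = 20.8 × 585/6015 = 2.023 V.
Loaded: R₂‖R_L = 476.2 Ω, giving V = 20.8 × 476.2/5906 = 1.677 V.
Drop = (2.023 − 1.677) / 2.023 = 17.1 %.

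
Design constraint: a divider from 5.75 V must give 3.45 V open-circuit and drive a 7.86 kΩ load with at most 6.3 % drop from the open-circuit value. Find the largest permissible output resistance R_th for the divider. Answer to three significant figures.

R_th ≤ 528 Ω

Loading drop = R_th/(R_th + R_L) ≤ 0.0630, so R_th ≤ R_L · ε/(1−ε) = 7.86 kΩ × 0.0630/0.9370 = 528 Ω.
(Any R1, R2 with R2/(R1+R2) = 0.600 and R1‖R2 ≤ 528 Ω will meet the spec.)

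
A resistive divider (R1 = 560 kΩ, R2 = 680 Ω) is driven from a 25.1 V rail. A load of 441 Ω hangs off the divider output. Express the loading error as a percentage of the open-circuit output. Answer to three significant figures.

The divider's output (Thévenin) resistance is R1‖R2 = 679.2 Ω.
Fractional drop under load = R_th/(R_th + R_L) = 679.2 / (679.2 + 441) = 0.6063.
So the output falls by 60.6 %.

60.6 %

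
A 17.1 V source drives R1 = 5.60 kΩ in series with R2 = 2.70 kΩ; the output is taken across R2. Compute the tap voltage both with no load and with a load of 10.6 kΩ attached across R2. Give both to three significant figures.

Unloaded: 5.56 V; loaded: 4.75 V

Open-circuit: V = 17.1 × 2.70/(5.60 + 2.70) = 5.56 V.
With the load, R2 becomes R2‖R_L = 2.152 kΩ, so V = 17.1 × 2.152/7.752 = 4.75 V.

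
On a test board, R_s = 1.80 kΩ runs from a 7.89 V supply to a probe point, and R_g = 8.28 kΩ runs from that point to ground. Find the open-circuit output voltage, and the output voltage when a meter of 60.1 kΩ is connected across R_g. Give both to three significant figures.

Open-circuit: V = 7.89 × 8.28/(1.80 + 8.28) = 6.48 V.
With the load, R_g becomes R_g‖R_L = 7.277 kΩ, so V = 7.89 × 7.277/9.077 = 6.33 V.

Unloaded: 6.48 V; loaded: 6.33 V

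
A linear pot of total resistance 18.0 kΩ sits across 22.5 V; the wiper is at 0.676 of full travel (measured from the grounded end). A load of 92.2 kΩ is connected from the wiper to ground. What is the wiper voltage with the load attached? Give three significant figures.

V ≈ 14.6 V

The wiper splits the pot into (1−α)R = 5.832 kΩ above and αR = 12.17 kΩ below.
Lower section ‖ load = 10.75 kΩ.
V_wiper = 22.5 × 10.75/(5.832 + 10.75) = 14.6 V.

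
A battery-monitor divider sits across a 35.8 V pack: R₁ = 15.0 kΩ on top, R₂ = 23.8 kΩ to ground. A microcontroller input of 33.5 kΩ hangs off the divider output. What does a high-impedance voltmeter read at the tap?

The load sits in parallel with R₂: R₂‖R_L = (23.8 × 33.5) / (23.8 + 33.5) = 13.91 kΩ.
V_out = 35.8 × 13.91 / (15.0 + 13.91) = 35.8 × 13.91/28.91 = 17.2 V.
(Unloaded it would have been 22.0 V.)

V_out ≈ 17.2 V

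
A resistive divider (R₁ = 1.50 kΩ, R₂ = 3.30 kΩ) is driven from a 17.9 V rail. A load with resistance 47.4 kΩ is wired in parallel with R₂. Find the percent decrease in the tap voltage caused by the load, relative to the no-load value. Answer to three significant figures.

2.13 %

The divider's output (Thévenin) resistance is R₁‖R₂ = 1.031 kΩ.
Fractional drop under load = R_th/(R_th + R_L) = 1.031 / (1.031 + 47.4) = 0.02129.
So the output falls by 2.13 %.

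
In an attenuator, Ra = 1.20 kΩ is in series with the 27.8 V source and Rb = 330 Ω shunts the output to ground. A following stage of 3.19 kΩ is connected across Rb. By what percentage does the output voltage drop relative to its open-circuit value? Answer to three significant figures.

7.50 %

The divider's output (Thévenin) resistance is Ra‖Rb = 258.8 Ω.
Fractional drop under load = R_th/(R_th + R_L) = 258.8 / (258.8 + 3190) = 0.07505.
So the output falls by 7.50 %.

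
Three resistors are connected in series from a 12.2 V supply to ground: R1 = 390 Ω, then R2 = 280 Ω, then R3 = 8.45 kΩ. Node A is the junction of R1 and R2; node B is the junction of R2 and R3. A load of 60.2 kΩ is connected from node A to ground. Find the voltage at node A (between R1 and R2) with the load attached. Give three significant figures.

V ≈ 11.6 V

Below node A the series string R2+R3 = 8730 Ω sits in parallel with the 60200 Ω load: 7624 Ω.
V_A = 12.2 × 7624/(390 + 7624) = 11.6 V.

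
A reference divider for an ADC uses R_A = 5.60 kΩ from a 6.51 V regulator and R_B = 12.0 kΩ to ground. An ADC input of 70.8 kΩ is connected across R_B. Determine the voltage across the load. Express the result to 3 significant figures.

V_out ≈ 4.21 V

The load sits in parallel with R_B: R_B‖R_L = (12.0 × 70.8) / (12.0 + 70.8) = 10.26 kΩ.
V_out = 6.51 × 10.26 / (5.60 + 10.26) = 6.51 × 10.26/15.86 = 4.21 V.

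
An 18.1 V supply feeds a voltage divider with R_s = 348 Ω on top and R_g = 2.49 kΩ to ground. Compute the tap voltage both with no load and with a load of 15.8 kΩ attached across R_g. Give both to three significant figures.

Open-circuit: V = 18.1 × 2490/(348 + 2490) = 15.9 V.
With the load, R_g becomes R_g‖R_L = 2151 Ω, so V = 18.1 × 2151/2499 = 15.6 V.

Unloaded: 15.9 V; loaded: 15.6 V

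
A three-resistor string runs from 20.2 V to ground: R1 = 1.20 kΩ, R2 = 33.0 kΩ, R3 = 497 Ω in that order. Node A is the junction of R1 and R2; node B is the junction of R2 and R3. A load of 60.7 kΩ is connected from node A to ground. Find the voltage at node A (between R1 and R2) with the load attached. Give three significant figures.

Below node A the series string R2+R3 = 33500 Ω sits in parallel with the 60700 Ω load: 21590 Ω.
V_A = 20.2 × 21590/(1200 + 21590) = 19.1 V.

V ≈ 19.1 V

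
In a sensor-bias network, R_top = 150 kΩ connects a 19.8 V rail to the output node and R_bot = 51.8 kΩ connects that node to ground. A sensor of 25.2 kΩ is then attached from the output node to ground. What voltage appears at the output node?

V_out ≈ 2.01 V

The load sits in parallel with R_bot: R_bot‖R_L = (51.8 × 25.2) / (51.8 + 25.2) = 16.95 kΩ.
V_out = 19.8 × 16.95 / (150 + 16.95) = 19.8 × 16.95/167.0 = 2.01 V.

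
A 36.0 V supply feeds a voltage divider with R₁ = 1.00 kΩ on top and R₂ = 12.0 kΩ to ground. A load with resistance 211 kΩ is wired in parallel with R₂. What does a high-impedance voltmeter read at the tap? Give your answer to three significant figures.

V_out ≈ 33.1 V

The load sits in parallel with R₂: R₂‖R_L = (12.0 × 211) / (12.0 + 211) = 11.35 kΩ.
V_out = 36.0 × 11.35 / (1.00 + 11.35) = 36.0 × 11.35/12.35 = 33.1 V.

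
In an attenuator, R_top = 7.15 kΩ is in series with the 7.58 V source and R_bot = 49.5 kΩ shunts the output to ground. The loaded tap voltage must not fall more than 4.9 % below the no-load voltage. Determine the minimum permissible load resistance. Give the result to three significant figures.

Output resistance R_th = R_top‖R_bot = (7.15 × 49.5)/56.65 = 6.248 kΩ.
The fractional drop is R_th/(R_th + R_L); requiring this ≤ 0.0490 gives R_L ≥ R_th(1/0.0490 − 1) = 6.248 × 19.41 = 121 kΩ.

R_L(min) ≈ 121 kΩ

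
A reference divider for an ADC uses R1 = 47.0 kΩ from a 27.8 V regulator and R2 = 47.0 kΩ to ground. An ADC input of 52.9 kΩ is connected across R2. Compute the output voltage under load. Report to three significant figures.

V_out ≈ 9.62 V

The load sits in parallel with R2: R2‖R_L = (47.0 × 52.9) / (47.0 + 52.9) = 24.89 kΩ.
V_out = 27.8 × 24.89 / (47.0 + 24.89) = 27.8 × 24.89/71.89 = 9.62 V.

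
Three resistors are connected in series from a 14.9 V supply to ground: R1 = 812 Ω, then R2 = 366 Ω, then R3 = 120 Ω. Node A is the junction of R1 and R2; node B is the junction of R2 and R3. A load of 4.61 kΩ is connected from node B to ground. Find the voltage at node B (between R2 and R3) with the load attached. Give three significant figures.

V ≈ 1.35 V

At node B, R3 is in parallel with the load: R3‖R_L = 117.0 Ω.
Below node A the resistance is R2 + (R3‖R_L) = 483.0 Ω, so V_A = 14.9 × 483.0/1295 = 5.557 V.
Then V_B = V_A × (R3‖R_L)/(R2 + R3‖R_L) = 5.557 × 117.0/483.0 = 1.35 V.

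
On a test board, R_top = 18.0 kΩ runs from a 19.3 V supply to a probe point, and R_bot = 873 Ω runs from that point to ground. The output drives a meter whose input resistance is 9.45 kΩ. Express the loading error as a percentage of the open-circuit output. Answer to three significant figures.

The divider's output (Thévenin) resistance is R_top‖R_bot = 832.6 Ω.
Fractional drop under load = R_th/(R_th + R_L) = 832.6 / (832.6 + 9450) = 0.08097.
So the output falls by 8.10 %.

8.10 %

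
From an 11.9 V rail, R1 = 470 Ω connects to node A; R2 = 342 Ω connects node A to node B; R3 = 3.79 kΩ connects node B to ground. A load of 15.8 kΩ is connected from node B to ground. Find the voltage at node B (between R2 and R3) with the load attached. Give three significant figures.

At node B, R3 is in parallel with the load: R3‖R_L = 3057 Ω.
Below node A the resistance is R2 + (R3‖R_L) = 3399 Ω, so V_A = 11.9 × 3399/3869 = 10.45 V.
Then V_B = V_A × (R3‖R_L)/(R2 + R3‖R_L) = 10.45 × 3057/3399 = 9.40 V.

V ≈ 9.40 V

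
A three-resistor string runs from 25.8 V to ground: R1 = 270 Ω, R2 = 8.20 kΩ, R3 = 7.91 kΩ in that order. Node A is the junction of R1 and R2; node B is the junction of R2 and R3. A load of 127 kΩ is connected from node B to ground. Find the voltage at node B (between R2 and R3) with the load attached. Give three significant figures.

At node B, R3 is in parallel with the load: R3‖R_L = 7446 Ω.
Below node A the resistance is R2 + (R3‖R_L) = 15650 Ω, so V_A = 25.8 × 15650/15920 = 25.36 V.
Then V_B = V_A × (R3‖R_L)/(R2 + R3‖R_L) = 25.36 × 7446/15650 = 12.1 V.

V ≈ 12.1 V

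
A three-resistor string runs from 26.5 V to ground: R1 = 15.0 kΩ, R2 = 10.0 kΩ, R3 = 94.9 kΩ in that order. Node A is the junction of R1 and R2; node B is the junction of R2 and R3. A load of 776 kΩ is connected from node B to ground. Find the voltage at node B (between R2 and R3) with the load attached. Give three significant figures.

V ≈ 20.5 V

At node B, R3 is in parallel with the load: R3‖R_L = 84.56 kΩ.
Below node A the resistance is R2 + (R3‖R_L) = 94.56 kΩ, so V_A = 26.5 × 94.56/109.6 = 22.87 V.
Then V_B = V_A × (R3‖R_L)/(R2 + R3‖R_L) = 22.87 × 84.56/94.56 = 20.5 V.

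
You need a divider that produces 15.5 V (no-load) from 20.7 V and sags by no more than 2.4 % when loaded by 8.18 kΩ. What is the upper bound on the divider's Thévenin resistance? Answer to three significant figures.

Loading drop = R_th/(R_th + R_L) ≤ 0.0240, so R_th ≤ R_L · ε/(1−ε) = 8.18 kΩ × 0.0240/0.9760 = 201 Ω.
(Any R1, R2 with R2/(R1+R2) = 0.749 and R1‖R2 ≤ 201 Ω will meet the spec.)

R_th ≤ 201 Ω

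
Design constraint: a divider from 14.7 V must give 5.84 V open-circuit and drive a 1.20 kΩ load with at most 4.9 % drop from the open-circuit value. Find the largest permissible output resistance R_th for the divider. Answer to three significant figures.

R_th ≤ 61.8 Ω

Loading drop = R_th/(R_th + R_L) ≤ 0.0490, so R_th ≤ R_L · ε/(1−ε) = 1.20 kΩ × 0.0490/0.9510 = 61.8 Ω.
(Any R1, R2 with R2/(R1+R2) = 0.397 and R1‖R2 ≤ 61.8 Ω will meet the spec.)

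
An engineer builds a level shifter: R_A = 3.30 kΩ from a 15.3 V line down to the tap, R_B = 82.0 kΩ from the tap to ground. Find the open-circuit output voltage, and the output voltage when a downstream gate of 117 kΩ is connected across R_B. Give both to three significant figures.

Open-circuit: V = 15.3 × 82.0/(3.30 + 82.0) = 14.7 V.
With the load, R_B becomes R_B‖R_L = 48.21 kΩ, so V = 15.3 × 48.21/51.51 = 14.3 V.

Unloaded: 14.7 V; loaded: 14.3 V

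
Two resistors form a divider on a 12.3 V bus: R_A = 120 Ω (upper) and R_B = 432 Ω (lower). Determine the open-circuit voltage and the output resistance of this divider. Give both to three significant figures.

V_th = 9.63 V, R_th = 93.9 Ω

V_th is the open-circuit tap voltage: 12.3 × 432/(120 + 432) = 9.63 V.
With the supply zeroed, R_A and R_B appear in parallel from the tap: R_th = R_A‖R_B = (120 × 432)/552.0 = 93.9 Ω.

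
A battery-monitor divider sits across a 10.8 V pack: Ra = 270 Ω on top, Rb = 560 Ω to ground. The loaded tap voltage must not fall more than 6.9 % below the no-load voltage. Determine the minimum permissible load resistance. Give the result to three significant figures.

R_L(min) ≈ 2.46 kΩ

Output resistance R_th = Ra‖Rb = (270 × 560)/830.0 = 182.2 Ω.
The fractional drop is R_th/(R_th + R_L); requiring this ≤ 0.0690 gives R_L ≥ R_th(1/0.0690 − 1) = 182.2 × 13.49 = 2.46 kΩ.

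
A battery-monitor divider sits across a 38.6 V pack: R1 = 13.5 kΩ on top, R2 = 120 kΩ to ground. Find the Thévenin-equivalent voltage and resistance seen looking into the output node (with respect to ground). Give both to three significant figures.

V_th = 34.7 V, R_th = 12.1 kΩ

V_th is the open-circuit tap voltage: 38.6 × 120/(13.5 + 120) = 34.7 V.
With the supply zeroed, R1 and R2 appear in parallel from the tap: R_th = R1‖R2 = (13.5 × 120)/133.5 = 12.1 kΩ.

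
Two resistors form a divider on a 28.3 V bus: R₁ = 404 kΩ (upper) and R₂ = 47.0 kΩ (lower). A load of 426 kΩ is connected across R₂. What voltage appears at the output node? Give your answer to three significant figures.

V_out ≈ 2.68 V

The load sits in parallel with R₂: R₂‖R_L = (47.0 × 426) / (47.0 + 426) = 42.33 kΩ.
V_out = 28.3 × 42.33 / (404 + 42.33) = 28.3 × 42.33/446.3 = 2.68 V.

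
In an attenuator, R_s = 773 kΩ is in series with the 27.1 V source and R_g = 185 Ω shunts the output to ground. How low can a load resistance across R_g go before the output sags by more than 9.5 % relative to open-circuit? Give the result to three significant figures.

Output resistance R_th = R_s‖R_g = (773000 × 185)/773200 = 185.0 Ω.
The fractional drop is R_th/(R_th + R_L); requiring this ≤ 0.0950 gives R_L ≥ R_th(1/0.0950 − 1) = 185.0 × 9.526 = 1.76 kΩ.

R_L(min) ≈ 1.76 kΩ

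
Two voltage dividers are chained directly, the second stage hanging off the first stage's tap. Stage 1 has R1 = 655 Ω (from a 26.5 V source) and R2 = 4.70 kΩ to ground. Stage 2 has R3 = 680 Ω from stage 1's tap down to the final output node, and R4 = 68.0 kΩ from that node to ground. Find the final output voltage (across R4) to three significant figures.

Stage 2 presents R3+R4 = 68680 Ω as a load on stage 1's tap.
Stage 1's lower leg becomes R2‖(R3+R4) = 4399 Ω, so V_mid = 26.5 × 4399/5054 = 23.07 V.
Stage 2 is itself unloaded: V_out = V_mid × R4/(R3+R4) = 23.07 × 68000/68680 = 22.8 V.

V_out ≈ 22.8 V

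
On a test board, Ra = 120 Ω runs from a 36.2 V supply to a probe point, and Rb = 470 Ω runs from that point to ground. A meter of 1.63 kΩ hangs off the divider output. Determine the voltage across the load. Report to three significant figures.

The load sits in parallel with Rb: Rb‖R_L = (470 × 1630) / (470 + 1630) = 364.8 Ω.
V_out = 36.2 × 364.8 / (120 + 364.8) = 36.2 × 364.8/484.8 = 27.2 V.
(Unloaded it would have been 28.8 V.)

V_out ≈ 27.2 V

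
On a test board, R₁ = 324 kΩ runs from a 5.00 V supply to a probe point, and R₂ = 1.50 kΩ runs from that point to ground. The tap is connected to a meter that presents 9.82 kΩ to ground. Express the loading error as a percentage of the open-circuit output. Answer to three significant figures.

Unloaded V = 5.00 × 1.50/325.5 = 0.023041 V.
Loaded: R₂‖R_L = 1.301 kΩ, giving V = 5.00 × 1.301/325.3 = 0.020000 V.
Drop = (0.023041 − 0.020000) / 0.023041 = 13.2 %.

13.2 %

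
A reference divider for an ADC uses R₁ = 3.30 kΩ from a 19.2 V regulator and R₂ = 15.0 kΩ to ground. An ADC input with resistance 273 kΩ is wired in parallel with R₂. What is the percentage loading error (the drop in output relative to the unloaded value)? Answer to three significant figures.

0.981 %

The divider's output (Thévenin) resistance is R₁‖R₂ = 2.705 kΩ.
Fractional drop under load = R_th/(R_th + R_L) = 2.705 / (2.705 + 273) = 0.009811.
So the output falls by 0.981 %.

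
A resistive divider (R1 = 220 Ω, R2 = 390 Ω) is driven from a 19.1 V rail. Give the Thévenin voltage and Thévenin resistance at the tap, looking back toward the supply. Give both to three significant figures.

V_th is the open-circuit tap voltage: 19.1 × 390/(220 + 390) = 12.2 V.
With the supply zeroed, R1 and R2 appear in parallel from the tap: R_th = R1‖R2 = (220 × 390)/610.0 = 141 Ω.

V_th = 12.2 V, R_th = 141 Ω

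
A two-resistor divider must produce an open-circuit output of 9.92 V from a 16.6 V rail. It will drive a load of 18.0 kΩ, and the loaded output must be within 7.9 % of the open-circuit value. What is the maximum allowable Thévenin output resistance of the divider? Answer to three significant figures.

Loading drop = R_th/(R_th + R_L) ≤ 0.0790, so R_th ≤ R_L · ε/(1−ε) = 18.0 kΩ × 0.0790/0.9210 = 1.54 kΩ.

R_th ≤ 1.54 kΩ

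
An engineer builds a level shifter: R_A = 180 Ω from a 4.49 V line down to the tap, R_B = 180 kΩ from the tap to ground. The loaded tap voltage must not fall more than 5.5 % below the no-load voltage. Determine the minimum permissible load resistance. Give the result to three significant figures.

Output resistance R_th = R_A‖R_B = (180 × 180000)/180200 = 179.8 Ω.
The fractional drop is R_th/(R_th + R_L); requiring this ≤ 0.0550 gives R_L ≥ R_th(1/0.0550 − 1) = 179.8 × 17.18 = 3.09 kΩ.

R_L(min) ≈ 3.09 kΩ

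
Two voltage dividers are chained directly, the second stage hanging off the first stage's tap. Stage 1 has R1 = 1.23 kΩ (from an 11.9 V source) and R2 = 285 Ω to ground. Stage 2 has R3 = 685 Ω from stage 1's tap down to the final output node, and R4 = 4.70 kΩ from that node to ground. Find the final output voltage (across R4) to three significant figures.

V_out ≈ 1.87 V

Stage 2 presents R3+R4 = 5385 Ω as a load on stage 1's tap.
Stage 1's lower leg becomes R2‖(R3+R4) = 270.7 Ω, so V_mid = 11.9 × 270.7/1501 = 2.146 V.
Stage 2 is itself unloaded: V_out = V_mid × R4/(R3+R4) = 2.146 × 4700/5385 = 1.87 V.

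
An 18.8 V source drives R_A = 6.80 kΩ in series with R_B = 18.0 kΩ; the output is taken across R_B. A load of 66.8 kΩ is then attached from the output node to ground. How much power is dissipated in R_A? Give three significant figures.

P ≈ 5.46 mW

Total resistance from the source is R_A + (R_B‖R_L) = 20.98 kΩ, so I = 18.8/20.98 kΩ = 0.8961 mA.
P = I²·R_A = (0.8961 mA)² × 6.80 kΩ = 5.46 mW.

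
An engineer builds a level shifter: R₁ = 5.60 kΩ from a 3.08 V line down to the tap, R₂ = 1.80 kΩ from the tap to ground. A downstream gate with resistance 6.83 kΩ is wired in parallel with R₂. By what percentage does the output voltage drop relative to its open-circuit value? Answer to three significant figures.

16.6 %

The divider's output (Thévenin) resistance is R₁‖R₂ = 1.362 kΩ.
Fractional drop under load = R_th/(R_th + R_L) = 1.362 / (1.362 + 6.83) = 0.1663.
So the output falls by 16.6 %.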